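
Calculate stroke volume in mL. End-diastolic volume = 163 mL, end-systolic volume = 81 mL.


SV = EDV - ESV
SV = 163 - 81
SV = 82 mL


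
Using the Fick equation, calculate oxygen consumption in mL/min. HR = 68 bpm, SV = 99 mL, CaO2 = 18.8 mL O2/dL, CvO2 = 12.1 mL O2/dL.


CO = HR*SV = 68*99/1000 = 6.732 L/min
a-v O2 diff = 18.8 - 12.1 = 6.7 mL/dL
VO2 = CO * (CaO2-CvO2) * 10 dL/L
VO2 = 6.732 * 6.7 * 10
VO2 = 451 mL/min


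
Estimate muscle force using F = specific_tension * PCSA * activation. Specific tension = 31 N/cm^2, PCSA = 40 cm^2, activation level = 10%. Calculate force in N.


F = sigma * PCSA * activation
F = 31 * 40 * 0.1
F = 124 N


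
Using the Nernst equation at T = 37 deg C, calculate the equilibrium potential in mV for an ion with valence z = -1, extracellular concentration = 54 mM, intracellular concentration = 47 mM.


E = (RT/(zF)) * ln(C_out/C_in)
T = 37 + 273.15 = 310.15 K
E = (8.314 * 310.15 / (-1 * 96485)) * ln(54/47)
E = -3.71 mV


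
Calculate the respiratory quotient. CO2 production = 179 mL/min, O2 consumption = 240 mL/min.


RQ = VCO2 / VO2
RQ = 179 / 240
RQ = 0.7458


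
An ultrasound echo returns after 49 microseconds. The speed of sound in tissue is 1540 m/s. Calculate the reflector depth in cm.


depth = c * t / 2
t = 49 us = 4.9000e-05 s
depth = 1540 * 4.9000e-05 / 2
depth = 0.03773 m = 3.773 cm


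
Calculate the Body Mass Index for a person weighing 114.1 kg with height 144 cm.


BMI = weight / height^2
height = 144 cm = 1.44 m
BMI = 114.1 / 1.44^2
BMI = 55.03 kg/m^2


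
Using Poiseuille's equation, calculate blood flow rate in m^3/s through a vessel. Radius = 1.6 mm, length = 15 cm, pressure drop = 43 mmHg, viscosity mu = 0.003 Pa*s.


Q = pi*r^4*dP / (8*mu*L)
r = 0.0016 m, L = 0.15 m
dP = 43 mmHg = 5732.846 Pa
Q = 3.2787e-05 m^3/s


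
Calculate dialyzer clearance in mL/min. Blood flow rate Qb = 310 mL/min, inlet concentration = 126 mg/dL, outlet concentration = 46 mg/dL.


K = Qb * (Cb_in - Cb_out) / Cb_in
K = 310 * (126 - 46) / 126
K = 196.8 mL/min


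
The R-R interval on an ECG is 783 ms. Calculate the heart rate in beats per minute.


HR = 60 / RR_interval(s)
RR = 783 ms = 0.783 s
HR = 60 / 0.783 = 76.63 bpm


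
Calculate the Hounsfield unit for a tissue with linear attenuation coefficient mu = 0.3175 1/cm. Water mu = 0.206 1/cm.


HU = ((mu_tissue - mu_water) / mu_water) * 1000
HU = ((0.3175 - 0.206) / 0.206) * 1000
HU = 541.3


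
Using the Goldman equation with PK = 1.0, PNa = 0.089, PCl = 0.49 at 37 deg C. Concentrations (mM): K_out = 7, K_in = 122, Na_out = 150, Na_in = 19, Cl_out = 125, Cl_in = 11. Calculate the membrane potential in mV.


Vm = (RT/F)*ln((PK*Ko + PNa*Nao + PCl*Cli)/(PK*Ki + PNa*Nai + PCl*Clo))
Numer = 25.74, Denom = 184.941
Vm = -52.7 mV


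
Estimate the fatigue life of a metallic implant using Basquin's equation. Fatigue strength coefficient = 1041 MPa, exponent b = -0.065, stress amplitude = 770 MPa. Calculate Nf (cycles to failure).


sigma_a = sigma_f' * (2Nf)^b
2Nf = (sigma_a/sigma_f')^(1/b)
2Nf = (770/1041)^(1/-0.065)
2Nf = 103.45924
Nf = 51.73


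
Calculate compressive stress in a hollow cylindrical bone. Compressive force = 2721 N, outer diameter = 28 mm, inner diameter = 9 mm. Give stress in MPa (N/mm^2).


A = pi*(r_o^2 - r_i^2)
r_o = 14 mm, r_i = 4.5 mm
A = 552.135 mm^2
sigma = F/A = 2721 / 552.135
sigma = 4.928 MPa


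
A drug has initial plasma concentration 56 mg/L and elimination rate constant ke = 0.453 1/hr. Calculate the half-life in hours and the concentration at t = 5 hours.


t_half = ln(2) / ke = 0.693147 / 0.453 = 1.53 hr
C(t) = C0 * exp(-ke*t) = 56 * exp(-0.453*5)
C(5) = 5.814 mg/L


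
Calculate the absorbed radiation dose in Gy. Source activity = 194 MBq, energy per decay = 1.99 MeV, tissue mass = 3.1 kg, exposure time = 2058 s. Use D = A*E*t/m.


A = 194 MBq = 1.9400e+08 Bq
E = 1.99 MeV = 3.18798e-13 J
D = A*E*t/m = 1.9400e+08*3.18798e-13*2058/3.1
D = 0.04106 Gy


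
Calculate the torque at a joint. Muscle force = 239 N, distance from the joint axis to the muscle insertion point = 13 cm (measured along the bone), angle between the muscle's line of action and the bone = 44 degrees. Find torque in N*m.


Torque = F * d * sin(theta)   (moment arm = d*sin(theta))
d = 13 cm = 0.13 m
Torque = 239 * 0.13 * sin(44)
Torque = 21.58 N*m


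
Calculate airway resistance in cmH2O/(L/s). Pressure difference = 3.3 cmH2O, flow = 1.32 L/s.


R = dP / flow
R = 3.3 / 1.32
R = 2.5 cmH2O/(L/s)


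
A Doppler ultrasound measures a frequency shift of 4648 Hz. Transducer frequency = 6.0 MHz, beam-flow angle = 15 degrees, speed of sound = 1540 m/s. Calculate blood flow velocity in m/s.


v = fd * c / (2 * f0 * cos(theta))
v = 4648 * 1540 / (2 * 6.0000e+06 * cos(15))
v = 0.6175 m/s


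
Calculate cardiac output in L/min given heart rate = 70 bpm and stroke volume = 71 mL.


CO = HR * SV
CO = 70 * 71 / 1000
CO = 4.97 L/min


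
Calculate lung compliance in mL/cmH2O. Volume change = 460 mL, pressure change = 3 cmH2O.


C = dV / dP
C = 460 / 3
C = 153.3 mL/cmH2O


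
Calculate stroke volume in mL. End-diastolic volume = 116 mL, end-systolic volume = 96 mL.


SV = EDV - ESV
SV = 116 - 96
SV = 20 mL


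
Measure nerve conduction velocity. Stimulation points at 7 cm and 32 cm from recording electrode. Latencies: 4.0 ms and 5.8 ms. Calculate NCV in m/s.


Distance = (32 - 7) / 100 = 0.25 m
dt = (5.8 - 4.0) / 1000 = 0.0018 s
NCV = dist / dt = 138.9 m/s


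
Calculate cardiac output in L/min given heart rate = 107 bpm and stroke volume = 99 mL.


CO = HR * SV
CO = 107 * 99 / 1000
CO = 10.59 L/min


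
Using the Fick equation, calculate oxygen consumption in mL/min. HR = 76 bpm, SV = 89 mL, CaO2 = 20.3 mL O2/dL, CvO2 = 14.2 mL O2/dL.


CO = HR*SV = 76*89/1000 = 6.764 L/min
a-v O2 diff = 20.3 - 14.2 = 6.1 mL/dL
VO2 = CO * (CaO2-CvO2) * 10 dL/L
VO2 = 6.764 * 6.1 * 10
VO2 = 412.6 mL/min


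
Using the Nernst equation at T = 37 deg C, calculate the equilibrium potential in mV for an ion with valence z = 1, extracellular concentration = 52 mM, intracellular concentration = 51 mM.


E = (RT/(zF)) * ln(C_out/C_in)
T = 37 + 273.15 = 310.15 K
E = (8.314 * 310.15 / (1 * 96485)) * ln(52/51)
E = 0.519 mV


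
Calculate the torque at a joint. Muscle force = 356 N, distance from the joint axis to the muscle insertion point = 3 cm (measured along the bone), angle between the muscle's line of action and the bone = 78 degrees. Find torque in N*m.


Torque = F * d * sin(theta)   (moment arm = d*sin(theta))
d = 3 cm = 0.03 m
Torque = 356 * 0.03 * sin(78)
Torque = 10.45 N*m


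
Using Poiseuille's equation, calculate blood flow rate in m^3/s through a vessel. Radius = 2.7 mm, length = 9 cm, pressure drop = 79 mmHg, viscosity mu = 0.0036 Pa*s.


Q = pi*r^4*dP / (8*mu*L)
r = 0.0027 m, L = 0.09 m
dP = 79 mmHg = 10532.438 Pa
Q = 6.7842e-04 m^3/s


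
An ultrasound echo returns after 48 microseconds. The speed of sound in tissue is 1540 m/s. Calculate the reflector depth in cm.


depth = c * t / 2
t = 48 us = 4.8000e-05 s
depth = 1540 * 4.8000e-05 / 2
depth = 0.03696 m = 3.696 cm


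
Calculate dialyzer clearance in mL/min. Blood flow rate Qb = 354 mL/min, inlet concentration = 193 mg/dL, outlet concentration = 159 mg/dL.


K = Qb * (Cb_in - Cb_out) / Cb_in
K = 354 * (193 - 159) / 193
K = 62.36 mL/min


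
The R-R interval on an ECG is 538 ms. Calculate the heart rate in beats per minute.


HR = 60 / RR_interval(s)
RR = 538 ms = 0.538 s
HR = 60 / 0.538 = 111.5 bpm


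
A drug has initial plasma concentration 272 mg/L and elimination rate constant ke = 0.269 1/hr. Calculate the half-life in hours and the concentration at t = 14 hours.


t_half = ln(2) / ke = 0.693147 / 0.269 = 2.577 hr
C(t) = C0 * exp(-ke*t) = 272 * exp(-0.269*14)
C(14) = 6.295 mg/L


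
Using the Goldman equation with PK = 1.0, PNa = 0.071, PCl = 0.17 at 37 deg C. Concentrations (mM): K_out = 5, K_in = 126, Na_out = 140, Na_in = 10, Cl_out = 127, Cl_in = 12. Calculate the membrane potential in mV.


Vm = (RT/F)*ln((PK*Ko + PNa*Nao + PCl*Cli)/(PK*Ki + PNa*Nai + PCl*Clo))
Numer = 16.98, Denom = 148.3
Vm = -57.92 mV


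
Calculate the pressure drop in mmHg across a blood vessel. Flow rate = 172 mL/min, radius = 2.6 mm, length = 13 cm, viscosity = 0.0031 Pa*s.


dP = 8*mu*L*Q / (pi*r^4)
Q = 172 mL/min = 2.86667e-06 m^3/s
dP = 64.3768 Pa = 64.3768 / 133.322 mmHg = 0.4829 mmHg


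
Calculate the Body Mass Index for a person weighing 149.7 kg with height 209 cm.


BMI = weight / height^2
height = 209 cm = 2.09 m
BMI = 149.7 / 2.09^2
BMI = 34.27 kg/m^2


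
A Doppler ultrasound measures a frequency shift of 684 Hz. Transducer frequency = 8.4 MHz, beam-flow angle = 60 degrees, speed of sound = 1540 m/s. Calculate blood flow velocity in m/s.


v = fd * c / (2 * f0 * cos(theta))
v = 684 * 1540 / (2 * 8.4000e+06 * cos(60))
v = 0.1254 m/s


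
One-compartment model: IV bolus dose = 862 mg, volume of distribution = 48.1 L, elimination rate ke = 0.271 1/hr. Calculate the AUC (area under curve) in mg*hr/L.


C0 = Dose/Vd = 862/48.1 = 17.921 mg/L
AUC = C0/ke = 17.921/0.271
AUC = 66.13 mg*hr/L


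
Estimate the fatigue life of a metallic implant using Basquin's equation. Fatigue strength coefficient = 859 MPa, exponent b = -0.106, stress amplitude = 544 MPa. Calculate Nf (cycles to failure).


sigma_a = sigma_f' * (2Nf)^b
2Nf = (sigma_a/sigma_f')^(1/b)
2Nf = (544/859)^(1/-0.106)
2Nf = 74.412175
Nf = 37.21


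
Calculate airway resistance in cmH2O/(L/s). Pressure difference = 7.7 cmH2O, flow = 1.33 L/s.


R = dP / flow
R = 7.7 / 1.33
R = 5.789 cmH2O/(L/s)


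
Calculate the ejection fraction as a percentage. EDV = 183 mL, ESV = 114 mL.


SV = EDV - ESV = 183 - 114 = 69 mL
EF = SV/EDV * 100 = 69/183 * 100
EF = 37.7%


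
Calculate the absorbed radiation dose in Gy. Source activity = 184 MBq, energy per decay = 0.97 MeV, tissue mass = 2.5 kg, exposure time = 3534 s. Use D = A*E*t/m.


A = 184 MBq = 1.8400e+08 Bq
E = 0.97 MeV = 1.55394e-13 J
D = A*E*t/m = 1.8400e+08*1.55394e-13*3534/2.5
D = 0.04042 Gy


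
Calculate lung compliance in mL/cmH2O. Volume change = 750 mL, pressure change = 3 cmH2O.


C = dV / dP
C = 750 / 3
C = 250 mL/cmH2O


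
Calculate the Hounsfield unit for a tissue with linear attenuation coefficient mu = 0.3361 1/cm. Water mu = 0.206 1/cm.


HU = ((mu_tissue - mu_water) / mu_water) * 1000
HU = ((0.3361 - 0.206) / 0.206) * 1000
HU = 631.6


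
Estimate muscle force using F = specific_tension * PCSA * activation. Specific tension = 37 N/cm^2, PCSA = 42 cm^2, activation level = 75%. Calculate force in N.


F = sigma * PCSA * activation
F = 37 * 42 * 0.75
F = 1166 N


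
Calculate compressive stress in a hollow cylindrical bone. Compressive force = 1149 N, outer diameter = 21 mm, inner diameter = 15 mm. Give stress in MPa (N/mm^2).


A = pi*(r_o^2 - r_i^2)
r_o = 10.5 mm, r_i = 7.5 mm
A = 169.646 mm^2
sigma = F/A = 1149 / 169.646
sigma = 6.773 MPa


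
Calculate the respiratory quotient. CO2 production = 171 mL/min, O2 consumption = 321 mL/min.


RQ = VCO2 / VO2
RQ = 171 / 321
RQ = 0.5327


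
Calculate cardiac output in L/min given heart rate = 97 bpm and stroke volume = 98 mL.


CO = HR * SV
CO = 97 * 98 / 1000
CO = 9.506 L/min


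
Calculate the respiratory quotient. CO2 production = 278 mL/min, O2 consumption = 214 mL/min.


RQ = VCO2 / VO2
RQ = 278 / 214
RQ = 1.299


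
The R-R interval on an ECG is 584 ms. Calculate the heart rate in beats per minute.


HR = 60 / RR_interval(s)
RR = 584 ms = 0.584 s
HR = 60 / 0.584 = 102.7 bpm


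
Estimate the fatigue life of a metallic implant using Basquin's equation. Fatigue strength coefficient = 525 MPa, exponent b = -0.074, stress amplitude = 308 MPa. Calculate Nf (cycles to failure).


sigma_a = sigma_f' * (2Nf)^b
2Nf = (sigma_a/sigma_f')^(1/b)
2Nf = (308/525)^(1/-0.074)
2Nf = 1348.4839
Nf = 674.2


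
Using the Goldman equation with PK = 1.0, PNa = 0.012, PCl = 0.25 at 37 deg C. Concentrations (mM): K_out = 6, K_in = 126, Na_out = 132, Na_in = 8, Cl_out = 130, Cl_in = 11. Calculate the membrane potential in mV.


Vm = (RT/F)*ln((PK*Ko + PNa*Nao + PCl*Cli)/(PK*Ki + PNa*Nai + PCl*Clo))
Numer = 10.334, Denom = 158.596
Vm = -72.98 mV


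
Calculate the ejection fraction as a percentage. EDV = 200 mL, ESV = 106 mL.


SV = EDV - ESV = 200 - 106 = 94 mL
EF = SV/EDV * 100 = 94/200 * 100
EF = 47%


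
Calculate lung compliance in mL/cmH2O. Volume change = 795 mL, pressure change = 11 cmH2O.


C = dV / dP
C = 795 / 11
C = 72.27 mL/cmH2O


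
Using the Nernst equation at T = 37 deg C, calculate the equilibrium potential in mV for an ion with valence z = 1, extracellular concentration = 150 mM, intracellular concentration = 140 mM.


E = (RT/(zF)) * ln(C_out/C_in)
T = 37 + 273.15 = 310.15 K
E = (8.314 * 310.15 / (1 * 96485)) * ln(150/140)
E = 1.844 mV


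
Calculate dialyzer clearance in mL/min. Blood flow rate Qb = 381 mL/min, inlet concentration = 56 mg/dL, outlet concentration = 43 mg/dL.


K = Qb * (Cb_in - Cb_out) / Cb_in
K = 381 * (56 - 43) / 56
K = 88.45 mL/min


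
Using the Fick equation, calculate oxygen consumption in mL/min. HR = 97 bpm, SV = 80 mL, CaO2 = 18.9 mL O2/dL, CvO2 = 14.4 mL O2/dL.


CO = HR*SV = 97*80/1000 = 7.76 L/min
a-v O2 diff = 18.9 - 14.4 = 4.5 mL/dL
VO2 = CO * (CaO2-CvO2) * 10 dL/L
VO2 = 7.76 * 4.5 * 10
VO2 = 349.2 mL/min


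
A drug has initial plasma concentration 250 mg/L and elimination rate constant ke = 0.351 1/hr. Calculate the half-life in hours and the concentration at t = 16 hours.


t_half = ln(2) / ke = 0.693147 / 0.351 = 1.975 hr
C(t) = C0 * exp(-ke*t) = 250 * exp(-0.351*16)
C(16) = 0.9098 mg/L


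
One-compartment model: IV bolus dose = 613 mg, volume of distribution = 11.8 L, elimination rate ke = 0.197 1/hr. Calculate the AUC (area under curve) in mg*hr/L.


C0 = Dose/Vd = 613/11.8 = 51.9492 mg/L
AUC = C0/ke = 51.9492/0.197
AUC = 263.7 mg*hr/L


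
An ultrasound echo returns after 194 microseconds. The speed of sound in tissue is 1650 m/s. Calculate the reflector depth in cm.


depth = c * t / 2
t = 194 us = 1.9400e-04 s
depth = 1650 * 1.9400e-04 / 2
depth = 0.16005 m = 16.005 cm


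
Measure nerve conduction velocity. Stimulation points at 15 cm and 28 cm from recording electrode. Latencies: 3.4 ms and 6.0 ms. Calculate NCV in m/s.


Distance = (28 - 15) / 100 = 0.13 m
dt = (6.0 - 3.4) / 1000 = 0.0026 s
NCV = dist / dt = 50 m/s


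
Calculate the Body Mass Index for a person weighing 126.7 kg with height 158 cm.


BMI = weight / height^2
height = 158 cm = 1.58 m
BMI = 126.7 / 1.58^2
BMI = 50.75 kg/m^2


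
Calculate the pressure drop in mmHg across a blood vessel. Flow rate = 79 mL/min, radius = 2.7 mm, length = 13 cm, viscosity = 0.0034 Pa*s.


dP = 8*mu*L*Q / (pi*r^4)
Q = 79 mL/min = 1.31667e-06 m^3/s
dP = 27.8859 Pa = 27.8859 / 133.322 mmHg = 0.2092 mmHg


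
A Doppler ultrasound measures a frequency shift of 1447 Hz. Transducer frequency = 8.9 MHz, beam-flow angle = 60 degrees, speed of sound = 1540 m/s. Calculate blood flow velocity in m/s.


v = fd * c / (2 * f0 * cos(theta))
v = 1447 * 1540 / (2 * 8.9000e+06 * cos(60))
v = 0.2504 m/s


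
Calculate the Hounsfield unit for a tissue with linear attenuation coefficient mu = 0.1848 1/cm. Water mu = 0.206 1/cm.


HU = ((mu_tissue - mu_water) / mu_water) * 1000
HU = ((0.1848 - 0.206) / 0.206) * 1000
HU = -102.9


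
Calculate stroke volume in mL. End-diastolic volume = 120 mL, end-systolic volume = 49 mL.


SV = EDV - ESV
SV = 120 - 49
SV = 71 mL


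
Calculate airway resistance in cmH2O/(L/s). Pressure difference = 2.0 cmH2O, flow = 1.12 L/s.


R = dP / flow
R = 2.0 / 1.12
R = 1.786 cmH2O/(L/s)


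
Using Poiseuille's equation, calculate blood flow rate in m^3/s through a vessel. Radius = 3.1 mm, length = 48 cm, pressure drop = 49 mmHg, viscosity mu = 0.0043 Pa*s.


Q = pi*r^4*dP / (8*mu*L)
r = 0.0031 m, L = 0.48 m
dP = 49 mmHg = 6532.778 Pa
Q = 1.1479e-04 m^3/s


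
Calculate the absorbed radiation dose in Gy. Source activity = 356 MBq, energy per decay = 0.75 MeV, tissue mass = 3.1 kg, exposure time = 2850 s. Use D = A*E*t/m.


A = 356 MBq = 3.5600e+08 Bq
E = 0.75 MeV = 1.2015e-13 J
D = A*E*t/m = 3.5600e+08*1.2015e-13*2850/3.1
D = 0.03932 Gy


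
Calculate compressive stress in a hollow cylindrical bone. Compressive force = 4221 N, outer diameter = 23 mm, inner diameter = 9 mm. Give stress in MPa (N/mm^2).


A = pi*(r_o^2 - r_i^2)
r_o = 11.5 mm, r_i = 4.5 mm
A = 351.858 mm^2
sigma = F/A = 4221 / 351.858
sigma = 12 MPa


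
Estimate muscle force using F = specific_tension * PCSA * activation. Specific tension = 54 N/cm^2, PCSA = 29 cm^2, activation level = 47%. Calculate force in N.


F = sigma * PCSA * activation
F = 54 * 29 * 0.47
F = 736 N


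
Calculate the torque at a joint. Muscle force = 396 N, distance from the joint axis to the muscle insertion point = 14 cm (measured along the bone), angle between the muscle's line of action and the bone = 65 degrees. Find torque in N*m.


Torque = F * d * sin(theta)   (moment arm = d*sin(theta))
d = 14 cm = 0.14 m
Torque = 396 * 0.14 * sin(65)
Torque = 50.25 N*m


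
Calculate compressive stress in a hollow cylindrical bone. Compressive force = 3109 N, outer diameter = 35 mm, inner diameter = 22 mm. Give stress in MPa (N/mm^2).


A = pi*(r_o^2 - r_i^2)
r_o = 17.5 mm, r_i = 11 mm
A = 581.98 mm^2
sigma = F/A = 3109 / 581.98
sigma = 5.342 MPa


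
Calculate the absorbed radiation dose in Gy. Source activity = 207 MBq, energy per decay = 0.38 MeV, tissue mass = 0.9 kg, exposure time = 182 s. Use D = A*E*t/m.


A = 207 MBq = 2.0700e+08 Bq
E = 0.38 MeV = 6.0876e-14 J
D = A*E*t/m = 2.0700e+08*6.0876e-14*182/0.9
D = 0.002548 Gy


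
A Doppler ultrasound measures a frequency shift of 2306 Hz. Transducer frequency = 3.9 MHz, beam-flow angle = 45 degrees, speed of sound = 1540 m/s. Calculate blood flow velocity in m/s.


v = fd * c / (2 * f0 * cos(theta))
v = 2306 * 1540 / (2 * 3.9000e+06 * cos(45))
v = 0.6439 m/s


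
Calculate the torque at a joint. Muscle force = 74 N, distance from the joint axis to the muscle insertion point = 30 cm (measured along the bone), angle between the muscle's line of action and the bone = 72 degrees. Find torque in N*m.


Torque = F * d * sin(theta)   (moment arm = d*sin(theta))
d = 30 cm = 0.3 m
Torque = 74 * 0.3 * sin(72)
Torque = 21.11 N*m


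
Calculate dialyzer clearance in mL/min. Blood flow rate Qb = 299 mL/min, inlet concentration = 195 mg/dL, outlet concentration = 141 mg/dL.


K = Qb * (Cb_in - Cb_out) / Cb_in
K = 299 * (195 - 141) / 195
K = 82.8 mL/min


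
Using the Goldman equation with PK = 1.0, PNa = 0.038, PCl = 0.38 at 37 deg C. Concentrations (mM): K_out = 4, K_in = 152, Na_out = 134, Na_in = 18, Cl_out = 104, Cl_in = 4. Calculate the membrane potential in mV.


Vm = (RT/F)*ln((PK*Ko + PNa*Nao + PCl*Cli)/(PK*Ki + PNa*Nai + PCl*Clo))
Numer = 10.612, Denom = 192.204
Vm = -77.41 mV


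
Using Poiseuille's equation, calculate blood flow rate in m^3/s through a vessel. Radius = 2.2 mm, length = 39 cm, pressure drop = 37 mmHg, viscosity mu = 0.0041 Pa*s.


Q = pi*r^4*dP / (8*mu*L)
r = 0.0022 m, L = 0.39 m
dP = 37 mmHg = 4932.914 Pa
Q = 2.8380e-05 m^3/s


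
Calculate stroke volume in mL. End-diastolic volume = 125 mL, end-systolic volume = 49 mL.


SV = EDV - ESV
SV = 125 - 49
SV = 76 mL


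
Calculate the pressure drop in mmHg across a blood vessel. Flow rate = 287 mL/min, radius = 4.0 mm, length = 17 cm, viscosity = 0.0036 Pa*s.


dP = 8*mu*L*Q / (pi*r^4)
Q = 287 mL/min = 4.78333e-06 m^3/s
dP = 29.1194 Pa = 29.1194 / 133.322 mmHg = 0.2184 mmHg


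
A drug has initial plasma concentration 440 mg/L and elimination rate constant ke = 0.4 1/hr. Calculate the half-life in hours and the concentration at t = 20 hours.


t_half = ln(2) / ke = 0.693147 / 0.4 = 1.733 hr
C(t) = C0 * exp(-ke*t) = 440 * exp(-0.4*20)
C(20) = 0.1476 mg/L


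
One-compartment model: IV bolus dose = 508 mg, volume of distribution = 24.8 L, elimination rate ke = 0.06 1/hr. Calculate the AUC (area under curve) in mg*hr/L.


C0 = Dose/Vd = 508/24.8 = 20.4839 mg/L
AUC = C0/ke = 20.4839/0.06
AUC = 341.4 mg*hr/L


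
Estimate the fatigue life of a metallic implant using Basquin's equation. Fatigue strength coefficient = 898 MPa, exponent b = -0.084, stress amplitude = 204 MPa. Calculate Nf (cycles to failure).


sigma_a = sigma_f' * (2Nf)^b
2Nf = (sigma_a/sigma_f')^(1/b)
2Nf = (204/898)^(1/-0.084)
2Nf = 45967872
Nf = 2.2984e+07


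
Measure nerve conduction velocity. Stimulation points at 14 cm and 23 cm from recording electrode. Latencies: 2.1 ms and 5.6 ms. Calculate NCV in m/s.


Distance = (23 - 14) / 100 = 0.09 m
dt = (5.6 - 2.1) / 1000 = 0.0035 s
NCV = dist / dt = 25.71 m/s


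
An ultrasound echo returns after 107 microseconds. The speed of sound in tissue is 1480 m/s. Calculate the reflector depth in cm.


depth = c * t / 2
t = 107 us = 1.0700e-04 s
depth = 1480 * 1.0700e-04 / 2
depth = 0.07918 m = 7.918 cm


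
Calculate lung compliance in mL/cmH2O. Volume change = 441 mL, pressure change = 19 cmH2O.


C = dV / dP
C = 441 / 19
C = 23.21 mL/cmH2O


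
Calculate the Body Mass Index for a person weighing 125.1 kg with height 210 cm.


BMI = weight / height^2
height = 210 cm = 2.1 m
BMI = 125.1 / 2.1^2
BMI = 28.37 kg/m^2


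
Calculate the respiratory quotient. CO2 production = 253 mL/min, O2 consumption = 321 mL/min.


RQ = VCO2 / VO2
RQ = 253 / 321
RQ = 0.7882


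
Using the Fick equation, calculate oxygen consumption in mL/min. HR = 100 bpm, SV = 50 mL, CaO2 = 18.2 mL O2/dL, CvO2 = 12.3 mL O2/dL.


CO = HR*SV = 100*50/1000 = 5 L/min
a-v O2 diff = 18.2 - 12.3 = 5.9 mL/dL
VO2 = CO * (CaO2-CvO2) * 10 dL/L
VO2 = 5 * 5.9 * 10
VO2 = 295 mL/min


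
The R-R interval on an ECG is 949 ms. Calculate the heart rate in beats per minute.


HR = 60 / RR_interval(s)
RR = 949 ms = 0.949 s
HR = 60 / 0.949 = 63.22 bpm


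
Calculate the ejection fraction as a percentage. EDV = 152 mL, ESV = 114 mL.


SV = EDV - ESV = 152 - 114 = 38 mL
EF = SV/EDV * 100 = 38/152 * 100
EF = 25%


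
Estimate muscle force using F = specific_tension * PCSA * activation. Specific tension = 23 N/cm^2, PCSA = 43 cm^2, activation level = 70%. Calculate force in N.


F = sigma * PCSA * activation
F = 23 * 43 * 0.7
F = 692.3 N


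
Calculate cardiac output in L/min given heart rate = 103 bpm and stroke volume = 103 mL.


CO = HR * SV
CO = 103 * 103 / 1000
CO = 10.61 L/min


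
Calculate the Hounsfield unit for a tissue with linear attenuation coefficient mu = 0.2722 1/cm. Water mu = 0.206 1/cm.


HU = ((mu_tissue - mu_water) / mu_water) * 1000
HU = ((0.2722 - 0.206) / 0.206) * 1000
HU = 321.4


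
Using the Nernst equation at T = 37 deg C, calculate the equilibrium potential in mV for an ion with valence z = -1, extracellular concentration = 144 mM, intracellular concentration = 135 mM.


E = (RT/(zF)) * ln(C_out/C_in)
T = 37 + 273.15 = 310.15 K
E = (8.314 * 310.15 / (-1 * 96485)) * ln(144/135)
E = -1.725 mV


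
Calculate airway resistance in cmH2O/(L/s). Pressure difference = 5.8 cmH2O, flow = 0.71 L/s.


R = dP / flow
R = 5.8 / 0.71
R = 8.169 cmH2O/(L/s)


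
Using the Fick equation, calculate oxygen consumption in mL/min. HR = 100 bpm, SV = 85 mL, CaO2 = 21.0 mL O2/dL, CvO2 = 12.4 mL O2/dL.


CO = HR*SV = 100*85/1000 = 8.5 L/min
a-v O2 diff = 21.0 - 12.4 = 8.6 mL/dL
VO2 = CO * (CaO2-CvO2) * 10 dL/L
VO2 = 8.5 * 8.6 * 10
VO2 = 731 mL/min


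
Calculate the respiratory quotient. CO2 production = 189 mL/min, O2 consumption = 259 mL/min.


RQ = VCO2 / VO2
RQ = 189 / 259
RQ = 0.7297


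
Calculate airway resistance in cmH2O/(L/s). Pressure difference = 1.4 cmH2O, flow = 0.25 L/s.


R = dP / flow
R = 1.4 / 0.25
R = 5.6 cmH2O/(L/s)


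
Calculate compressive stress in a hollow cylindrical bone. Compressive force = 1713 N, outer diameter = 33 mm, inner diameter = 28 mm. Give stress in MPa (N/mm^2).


A = pi*(r_o^2 - r_i^2)
r_o = 16.5 mm, r_i = 14 mm
A = 239.546 mm^2
sigma = F/A = 1713 / 239.546
sigma = 7.151 MPa


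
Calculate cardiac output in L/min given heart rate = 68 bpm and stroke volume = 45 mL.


CO = HR * SV
CO = 68 * 45 / 1000
CO = 3.06 L/min


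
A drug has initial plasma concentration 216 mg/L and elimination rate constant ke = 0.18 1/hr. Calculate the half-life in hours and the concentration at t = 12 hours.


t_half = ln(2) / ke = 0.693147 / 0.18 = 3.851 hr
C(t) = C0 * exp(-ke*t) = 216 * exp(-0.18*12)
C(12) = 24.91 mg/L


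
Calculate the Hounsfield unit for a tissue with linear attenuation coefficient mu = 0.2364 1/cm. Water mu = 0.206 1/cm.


HU = ((mu_tissue - mu_water) / mu_water) * 1000
HU = ((0.2364 - 0.206) / 0.206) * 1000
HU = 147.6


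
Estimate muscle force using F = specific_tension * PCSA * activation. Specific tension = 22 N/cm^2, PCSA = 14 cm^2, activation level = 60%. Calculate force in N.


F = sigma * PCSA * activation
F = 22 * 14 * 0.6
F = 184.8 N


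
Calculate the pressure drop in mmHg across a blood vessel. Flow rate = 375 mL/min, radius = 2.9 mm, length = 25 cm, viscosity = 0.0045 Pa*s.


dP = 8*mu*L*Q / (pi*r^4)
Q = 375 mL/min = 6.25e-06 m^3/s
dP = 253.152 Pa = 253.152 / 133.322 mmHg = 1.899 mmHg


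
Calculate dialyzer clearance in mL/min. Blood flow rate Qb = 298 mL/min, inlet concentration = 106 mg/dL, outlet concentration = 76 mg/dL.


K = Qb * (Cb_in - Cb_out) / Cb_in
K = 298 * (106 - 76) / 106
K = 84.34 mL/min


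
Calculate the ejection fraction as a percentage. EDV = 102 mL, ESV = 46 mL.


SV = EDV - ESV = 102 - 46 = 56 mL
EF = SV/EDV * 100 = 56/102 * 100
EF = 54.9%


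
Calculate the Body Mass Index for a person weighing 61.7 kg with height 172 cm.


BMI = weight / height^2
height = 172 cm = 1.72 m
BMI = 61.7 / 1.72^2
BMI = 20.86 kg/m^2


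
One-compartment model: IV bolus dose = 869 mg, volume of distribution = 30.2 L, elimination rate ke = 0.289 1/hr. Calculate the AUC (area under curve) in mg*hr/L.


C0 = Dose/Vd = 869/30.2 = 28.7748 mg/L
AUC = C0/ke = 28.7748/0.289
AUC = 99.57 mg*hr/L


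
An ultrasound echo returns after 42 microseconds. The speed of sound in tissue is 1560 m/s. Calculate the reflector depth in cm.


depth = c * t / 2
t = 42 us = 4.2000e-05 s
depth = 1560 * 4.2000e-05 / 2
depth = 0.03276 m = 3.276 cm


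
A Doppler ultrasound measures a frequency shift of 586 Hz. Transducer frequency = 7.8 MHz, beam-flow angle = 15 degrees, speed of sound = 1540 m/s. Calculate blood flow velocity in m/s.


v = fd * c / (2 * f0 * cos(theta))
v = 586 * 1540 / (2 * 7.8000e+06 * cos(15))
v = 0.05989 m/s


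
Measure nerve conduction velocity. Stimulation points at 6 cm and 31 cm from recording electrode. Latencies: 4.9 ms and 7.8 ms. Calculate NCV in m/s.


Distance = (31 - 6) / 100 = 0.25 m
dt = (7.8 - 4.9) / 1000 = 0.0029 s
NCV = dist / dt = 86.21 m/s


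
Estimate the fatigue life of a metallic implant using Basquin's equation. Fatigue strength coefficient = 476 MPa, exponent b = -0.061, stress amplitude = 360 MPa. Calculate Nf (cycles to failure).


sigma_a = sigma_f' * (2Nf)^b
2Nf = (sigma_a/sigma_f')^(1/b)
2Nf = (360/476)^(1/-0.061)
2Nf = 97.408661
Nf = 48.7


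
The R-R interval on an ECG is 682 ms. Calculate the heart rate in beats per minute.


HR = 60 / RR_interval(s)
RR = 682 ms = 0.682 s
HR = 60 / 0.682 = 87.98 bpm


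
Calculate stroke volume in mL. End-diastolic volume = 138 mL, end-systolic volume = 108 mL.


SV = EDV - ESV
SV = 138 - 108
SV = 30 mL


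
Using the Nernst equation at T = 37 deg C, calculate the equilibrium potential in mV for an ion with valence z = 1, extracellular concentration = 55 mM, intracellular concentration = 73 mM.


E = (RT/(zF)) * ln(C_out/C_in)
T = 37 + 273.15 = 310.15 K
E = (8.314 * 310.15 / (1 * 96485)) * ln(55/73)
E = -7.567 mV


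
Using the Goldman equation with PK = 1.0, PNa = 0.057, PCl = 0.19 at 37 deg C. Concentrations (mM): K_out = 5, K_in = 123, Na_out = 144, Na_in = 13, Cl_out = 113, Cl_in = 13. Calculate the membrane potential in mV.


Vm = (RT/F)*ln((PK*Ko + PNa*Nao + PCl*Cli)/(PK*Ki + PNa*Nai + PCl*Clo))
Numer = 15.678, Denom = 145.211
Vm = -59.49 mV


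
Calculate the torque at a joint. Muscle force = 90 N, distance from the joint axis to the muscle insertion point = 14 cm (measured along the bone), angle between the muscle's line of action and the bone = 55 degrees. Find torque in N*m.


Torque = F * d * sin(theta)   (moment arm = d*sin(theta))
d = 14 cm = 0.14 m
Torque = 90 * 0.14 * sin(55)
Torque = 10.32 N*m


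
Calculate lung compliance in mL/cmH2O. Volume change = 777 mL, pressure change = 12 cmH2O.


C = dV / dP
C = 777 / 12
C = 64.75 mL/cmH2O


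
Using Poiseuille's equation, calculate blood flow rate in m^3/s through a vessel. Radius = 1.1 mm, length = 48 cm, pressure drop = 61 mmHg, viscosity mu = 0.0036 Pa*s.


Q = pi*r^4*dP / (8*mu*L)
r = 0.0011 m, L = 0.48 m
dP = 61 mmHg = 8132.642 Pa
Q = 2.7059e-06 m^3/s


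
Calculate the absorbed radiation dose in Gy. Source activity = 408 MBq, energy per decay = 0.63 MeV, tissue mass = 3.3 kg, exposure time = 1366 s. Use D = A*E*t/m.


A = 408 MBq = 4.0800e+08 Bq
E = 0.63 MeV = 1.00926e-13 J
D = A*E*t/m = 4.0800e+08*1.00926e-13*1366/3.3
D = 0.01705 Gy


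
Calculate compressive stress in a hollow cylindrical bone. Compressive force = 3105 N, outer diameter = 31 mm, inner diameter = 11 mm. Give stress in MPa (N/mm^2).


A = pi*(r_o^2 - r_i^2)
r_o = 15.5 mm, r_i = 5.5 mm
A = 659.734 mm^2
sigma = F/A = 3105 / 659.734
sigma = 4.706 MPa


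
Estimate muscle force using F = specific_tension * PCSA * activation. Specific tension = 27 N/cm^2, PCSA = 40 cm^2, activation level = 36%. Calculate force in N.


F = sigma * PCSA * activation
F = 27 * 40 * 0.36
F = 388.8 N


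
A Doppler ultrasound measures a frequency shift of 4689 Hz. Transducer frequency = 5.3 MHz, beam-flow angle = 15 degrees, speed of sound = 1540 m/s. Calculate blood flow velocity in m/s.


v = fd * c / (2 * f0 * cos(theta))
v = 4689 * 1540 / (2 * 5.3000e+06 * cos(15))
v = 0.7053 m/s


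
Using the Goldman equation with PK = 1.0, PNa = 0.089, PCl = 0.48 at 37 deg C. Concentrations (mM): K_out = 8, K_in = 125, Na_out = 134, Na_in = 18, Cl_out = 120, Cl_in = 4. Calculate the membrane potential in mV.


Vm = (RT/F)*ln((PK*Ko + PNa*Nao + PCl*Cli)/(PK*Ki + PNa*Nai + PCl*Clo))
Numer = 21.846, Denom = 184.202
Vm = -56.98 mV


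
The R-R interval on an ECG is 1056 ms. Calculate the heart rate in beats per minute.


HR = 60 / RR_interval(s)
RR = 1056 ms = 1.056 s
HR = 60 / 1.056 = 56.82 bpm


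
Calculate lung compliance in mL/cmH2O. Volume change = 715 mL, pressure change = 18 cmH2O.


C = dV / dP
C = 715 / 18
C = 39.72 mL/cmH2O


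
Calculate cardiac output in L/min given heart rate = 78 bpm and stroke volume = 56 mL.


CO = HR * SV
CO = 78 * 56 / 1000
CO = 4.368 L/min


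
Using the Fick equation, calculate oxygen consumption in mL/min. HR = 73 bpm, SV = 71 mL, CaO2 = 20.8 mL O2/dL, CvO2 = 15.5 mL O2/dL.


CO = HR*SV = 73*71/1000 = 5.183 L/min
a-v O2 diff = 20.8 - 15.5 = 5.3 mL/dL
VO2 = CO * (CaO2-CvO2) * 10 dL/L
VO2 = 5.183 * 5.3 * 10
VO2 = 274.7 mL/min


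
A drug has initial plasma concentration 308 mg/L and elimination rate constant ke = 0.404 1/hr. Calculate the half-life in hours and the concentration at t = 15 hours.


t_half = ln(2) / ke = 0.693147 / 0.404 = 1.716 hr
C(t) = C0 * exp(-ke*t) = 308 * exp(-0.404*15)
C(15) = 0.719 mg/L


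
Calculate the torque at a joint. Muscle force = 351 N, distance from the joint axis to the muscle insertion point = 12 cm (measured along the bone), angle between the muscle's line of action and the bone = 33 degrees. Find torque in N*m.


Torque = F * d * sin(theta)   (moment arm = d*sin(theta))
d = 12 cm = 0.12 m
Torque = 351 * 0.12 * sin(33)
Torque = 22.94 N*m


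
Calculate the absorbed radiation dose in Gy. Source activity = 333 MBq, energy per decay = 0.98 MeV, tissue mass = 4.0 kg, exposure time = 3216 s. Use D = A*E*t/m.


A = 333 MBq = 3.3300e+08 Bq
E = 0.98 MeV = 1.56996e-13 J
D = A*E*t/m = 3.3300e+08*1.56996e-13*3216/4.0
D = 0.04203 Gy


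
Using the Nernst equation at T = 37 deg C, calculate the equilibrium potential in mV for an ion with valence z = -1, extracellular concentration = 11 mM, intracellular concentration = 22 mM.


E = (RT/(zF)) * ln(C_out/C_in)
T = 37 + 273.15 = 310.15 K
E = (8.314 * 310.15 / (-1 * 96485)) * ln(11/22)
E = 18.52 mV


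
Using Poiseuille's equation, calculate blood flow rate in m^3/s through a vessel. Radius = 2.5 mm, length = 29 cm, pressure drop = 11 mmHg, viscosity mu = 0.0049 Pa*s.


Q = pi*r^4*dP / (8*mu*L)
r = 0.0025 m, L = 0.29 m
dP = 11 mmHg = 1466.542 Pa
Q = 1.5831e-05 m^3/s


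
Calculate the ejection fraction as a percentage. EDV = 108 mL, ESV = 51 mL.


SV = EDV - ESV = 108 - 51 = 57 mL
EF = SV/EDV * 100 = 57/108 * 100
EF = 52.78%


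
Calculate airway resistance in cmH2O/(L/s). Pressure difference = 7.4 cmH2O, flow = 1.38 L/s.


R = dP / flow
R = 7.4 / 1.38
R = 5.362 cmH2O/(L/s)


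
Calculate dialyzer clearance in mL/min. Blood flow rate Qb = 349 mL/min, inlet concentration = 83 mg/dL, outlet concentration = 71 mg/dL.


K = Qb * (Cb_in - Cb_out) / Cb_in
K = 349 * (83 - 71) / 83
K = 50.46 mL/min


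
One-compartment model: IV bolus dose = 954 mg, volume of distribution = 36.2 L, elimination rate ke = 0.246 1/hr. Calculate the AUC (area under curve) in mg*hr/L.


C0 = Dose/Vd = 954/36.2 = 26.3536 mg/L
AUC = C0/ke = 26.3536/0.246
AUC = 107.1 mg*hr/L


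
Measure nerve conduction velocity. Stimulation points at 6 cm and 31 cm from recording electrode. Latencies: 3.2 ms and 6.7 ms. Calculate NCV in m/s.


Distance = (31 - 6) / 100 = 0.25 m
dt = (6.7 - 3.2) / 1000 = 0.0035 s
NCV = dist / dt = 71.43 m/s


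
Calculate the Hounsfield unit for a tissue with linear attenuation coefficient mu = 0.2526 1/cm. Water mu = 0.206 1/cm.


HU = ((mu_tissue - mu_water) / mu_water) * 1000
HU = ((0.2526 - 0.206) / 0.206) * 1000
HU = 226.2


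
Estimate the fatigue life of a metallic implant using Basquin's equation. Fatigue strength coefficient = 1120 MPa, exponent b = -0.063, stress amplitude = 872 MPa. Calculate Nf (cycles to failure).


sigma_a = sigma_f' * (2Nf)^b
2Nf = (sigma_a/sigma_f')^(1/b)
2Nf = (872/1120)^(1/-0.063)
2Nf = 53.139961
Nf = 26.57


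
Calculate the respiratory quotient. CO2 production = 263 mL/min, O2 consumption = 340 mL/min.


RQ = VCO2 / VO2
RQ = 263 / 340
RQ = 0.7735


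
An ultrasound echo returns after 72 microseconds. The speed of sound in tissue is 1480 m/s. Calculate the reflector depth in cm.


depth = c * t / 2
t = 72 us = 7.2000e-05 s
depth = 1480 * 7.2000e-05 / 2
depth = 0.05328 m = 5.328 cm


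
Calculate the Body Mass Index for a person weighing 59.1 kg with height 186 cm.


BMI = weight / height^2
height = 186 cm = 1.86 m
BMI = 59.1 / 1.86^2
BMI = 17.08 kg/m^2


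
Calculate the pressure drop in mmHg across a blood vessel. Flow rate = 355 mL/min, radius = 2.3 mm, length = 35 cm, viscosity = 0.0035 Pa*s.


dP = 8*mu*L*Q / (pi*r^4)
Q = 355 mL/min = 5.91667e-06 m^3/s
dP = 659.542 Pa = 659.542 / 133.322 mmHg = 4.947 mmHg


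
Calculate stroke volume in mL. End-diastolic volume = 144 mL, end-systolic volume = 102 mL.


SV = EDV - ESV
SV = 144 - 102
SV = 42 mL


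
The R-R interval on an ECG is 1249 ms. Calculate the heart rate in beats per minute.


HR = 60 / RR_interval(s)
RR = 1249 ms = 1.249 s
HR = 60 / 1.249 = 48.04 bpm


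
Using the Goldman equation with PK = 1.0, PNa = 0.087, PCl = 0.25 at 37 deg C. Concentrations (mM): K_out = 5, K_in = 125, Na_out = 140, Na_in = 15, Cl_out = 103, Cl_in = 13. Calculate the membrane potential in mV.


Vm = (RT/F)*ln((PK*Ko + PNa*Nao + PCl*Cli)/(PK*Ki + PNa*Nai + PCl*Clo))
Numer = 20.43, Denom = 152.055
Vm = -53.64 mV


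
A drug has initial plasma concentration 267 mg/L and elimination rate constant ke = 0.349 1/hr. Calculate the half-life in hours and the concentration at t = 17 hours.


t_half = ln(2) / ke = 0.693147 / 0.349 = 1.986 hr
C(t) = C0 * exp(-ke*t) = 267 * exp(-0.349*17)
C(17) = 0.7077 mg/L


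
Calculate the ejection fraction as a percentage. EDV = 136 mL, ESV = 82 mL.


SV = EDV - ESV = 136 - 82 = 54 mL
EF = SV/EDV * 100 = 54/136 * 100
EF = 39.71%


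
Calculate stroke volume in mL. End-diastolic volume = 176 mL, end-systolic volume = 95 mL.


SV = EDV - ESV
SV = 176 - 95
SV = 81 mL


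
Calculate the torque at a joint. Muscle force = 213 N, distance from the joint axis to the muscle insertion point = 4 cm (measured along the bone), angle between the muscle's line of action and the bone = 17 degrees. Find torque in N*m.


Torque = F * d * sin(theta)   (moment arm = d*sin(theta))
d = 4 cm = 0.04 m
Torque = 213 * 0.04 * sin(17)
Torque = 2.491 N*m


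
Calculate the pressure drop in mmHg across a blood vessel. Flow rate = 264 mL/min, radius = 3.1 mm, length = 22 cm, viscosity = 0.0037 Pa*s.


dP = 8*mu*L*Q / (pi*r^4)
Q = 264 mL/min = 4.4e-06 m^3/s
dP = 98.7576 Pa = 98.7576 / 133.322 mmHg = 0.7407 mmHg


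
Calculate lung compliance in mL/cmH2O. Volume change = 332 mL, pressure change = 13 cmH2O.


C = dV / dP
C = 332 / 13
C = 25.54 mL/cmH2O


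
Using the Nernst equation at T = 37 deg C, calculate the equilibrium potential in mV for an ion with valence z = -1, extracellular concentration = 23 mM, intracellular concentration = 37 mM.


E = (RT/(zF)) * ln(C_out/C_in)
T = 37 + 273.15 = 310.15 K
E = (8.314 * 310.15 / (-1 * 96485)) * ln(23/37)
E = 12.71 mV


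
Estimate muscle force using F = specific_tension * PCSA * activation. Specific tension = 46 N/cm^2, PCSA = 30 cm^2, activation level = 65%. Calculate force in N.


F = sigma * PCSA * activation
F = 46 * 30 * 0.65
F = 897 N


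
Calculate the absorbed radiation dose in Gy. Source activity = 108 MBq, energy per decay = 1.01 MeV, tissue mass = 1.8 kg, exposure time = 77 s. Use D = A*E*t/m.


A = 108 MBq = 1.0800e+08 Bq
E = 1.01 MeV = 1.61802e-13 J
D = A*E*t/m = 1.0800e+08*1.61802e-13*77/1.8
D = 7.4753e-04 Gy


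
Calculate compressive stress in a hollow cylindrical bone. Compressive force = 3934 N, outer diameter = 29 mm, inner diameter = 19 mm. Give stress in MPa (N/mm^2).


A = pi*(r_o^2 - r_i^2)
r_o = 14.5 mm, r_i = 9.5 mm
A = 376.991 mm^2
sigma = F/A = 3934 / 376.991
sigma = 10.44 MPa


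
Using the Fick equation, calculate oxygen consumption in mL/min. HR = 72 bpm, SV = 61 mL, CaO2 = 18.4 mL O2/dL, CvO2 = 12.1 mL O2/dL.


CO = HR*SV = 72*61/1000 = 4.392 L/min
a-v O2 diff = 18.4 - 12.1 = 6.3 mL/dL
VO2 = CO * (CaO2-CvO2) * 10 dL/L
VO2 = 4.392 * 6.3 * 10
VO2 = 276.7 mL/min


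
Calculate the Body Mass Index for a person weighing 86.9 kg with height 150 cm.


BMI = weight / height^2
height = 150 cm = 1.5 m
BMI = 86.9 / 1.5^2
BMI = 38.62 kg/m^2


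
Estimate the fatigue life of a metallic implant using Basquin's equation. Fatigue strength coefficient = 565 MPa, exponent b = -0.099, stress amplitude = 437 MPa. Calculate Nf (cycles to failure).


sigma_a = sigma_f' * (2Nf)^b
2Nf = (sigma_a/sigma_f')^(1/b)
2Nf = (437/565)^(1/-0.099)
2Nf = 13.394901
Nf = 6.697


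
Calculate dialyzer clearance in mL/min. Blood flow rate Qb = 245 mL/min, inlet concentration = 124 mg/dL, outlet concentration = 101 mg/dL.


K = Qb * (Cb_in - Cb_out) / Cb_in
K = 245 * (124 - 101) / 124
K = 45.44 mL/min
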